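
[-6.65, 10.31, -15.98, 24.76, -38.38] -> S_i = -6.65*(-1.55)^i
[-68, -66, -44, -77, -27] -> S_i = Random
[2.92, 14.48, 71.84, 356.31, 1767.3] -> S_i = 2.92*4.96^i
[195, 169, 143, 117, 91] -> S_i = 195 + -26*i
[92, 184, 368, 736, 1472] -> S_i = 92*2^i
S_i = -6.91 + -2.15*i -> [-6.91, -9.06, -11.21, -13.36, -15.51]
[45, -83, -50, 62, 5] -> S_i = Random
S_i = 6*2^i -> [6, 12, 24, 48, 96]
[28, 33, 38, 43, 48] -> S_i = 28 + 5*i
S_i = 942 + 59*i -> [942, 1001, 1060, 1119, 1178]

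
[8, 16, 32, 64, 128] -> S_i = 8*2^i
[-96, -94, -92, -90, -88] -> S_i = -96 + 2*i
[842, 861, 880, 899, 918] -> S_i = 842 + 19*i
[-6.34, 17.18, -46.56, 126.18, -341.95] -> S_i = -6.34*(-2.71)^i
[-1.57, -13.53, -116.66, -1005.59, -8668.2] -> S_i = -1.57*8.62^i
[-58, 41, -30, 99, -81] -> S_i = Random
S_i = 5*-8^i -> [5, -40, 320, -2560, 20480]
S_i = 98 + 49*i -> [98, 147, 196, 245, 294]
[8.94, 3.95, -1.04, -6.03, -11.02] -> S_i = 8.94 + -4.99*i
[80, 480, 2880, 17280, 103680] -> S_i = 80*6^i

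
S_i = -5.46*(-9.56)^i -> [-5.46, 52.2, -499.01, 4770.53, -45606.23]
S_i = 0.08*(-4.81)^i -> [0.08, -0.38, 1.85, -8.9, 42.82]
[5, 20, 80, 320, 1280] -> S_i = 5*4^i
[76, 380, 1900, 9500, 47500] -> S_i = 76*5^i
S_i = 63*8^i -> [63, 504, 4032, 32256, 258048]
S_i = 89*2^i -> [89, 178, 356, 712, 1424]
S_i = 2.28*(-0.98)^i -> [2.28, -2.23, 2.19, -2.15, 2.1]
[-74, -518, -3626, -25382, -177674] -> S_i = -74*7^i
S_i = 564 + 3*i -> [564, 567, 570, 573, 576]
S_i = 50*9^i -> [50, 450, 4050, 36450, 328050]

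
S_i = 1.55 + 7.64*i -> [1.55, 9.19, 16.83, 24.47, 32.11]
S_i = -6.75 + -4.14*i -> [-6.75, -10.89, -15.03, -19.17, -23.31]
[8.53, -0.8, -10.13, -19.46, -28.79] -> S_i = 8.53 + -9.33*i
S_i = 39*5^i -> [39, 195, 975, 4875, 24375]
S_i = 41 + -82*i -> [41, -41, -123, -205, -287]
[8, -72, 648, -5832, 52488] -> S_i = 8*-9^i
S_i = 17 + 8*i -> [17, 25, 33, 41, 49]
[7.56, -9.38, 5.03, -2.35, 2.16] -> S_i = Random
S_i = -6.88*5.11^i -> [-6.88, -35.16, -179.65, -918.02, -4691.07]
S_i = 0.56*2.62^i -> [0.56, 1.47, 3.84, 10.07, 26.39]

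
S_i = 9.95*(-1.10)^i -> [9.95, -10.94, 12.04, -13.24, 14.57]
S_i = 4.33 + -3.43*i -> [4.33, 0.9, -2.53, -5.96, -9.39]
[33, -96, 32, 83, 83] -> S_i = Random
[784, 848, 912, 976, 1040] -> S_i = 784 + 64*i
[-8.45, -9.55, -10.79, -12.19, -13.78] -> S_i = -8.45*1.13^i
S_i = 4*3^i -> [4, 12, 36, 108, 324]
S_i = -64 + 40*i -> [-64, -24, 16, 56, 96]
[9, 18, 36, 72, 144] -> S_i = 9*2^i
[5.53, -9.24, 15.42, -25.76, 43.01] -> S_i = 5.53*(-1.67)^i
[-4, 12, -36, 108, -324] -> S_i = -4*-3^i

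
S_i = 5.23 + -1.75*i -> [5.23, 3.48, 1.73, -0.02, -1.77]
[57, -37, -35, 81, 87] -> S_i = Random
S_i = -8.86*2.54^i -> [-8.86, -22.5, -57.16, -145.19, -368.78]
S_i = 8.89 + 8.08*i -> [8.89, 16.97, 25.05, 33.13, 41.21]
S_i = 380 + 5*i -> [380, 385, 390, 395, 400]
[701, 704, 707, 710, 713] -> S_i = 701 + 3*i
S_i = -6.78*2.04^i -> [-6.78, -13.83, -28.22, -57.56, -117.42]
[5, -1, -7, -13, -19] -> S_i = 5 + -6*i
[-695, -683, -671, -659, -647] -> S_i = -695 + 12*i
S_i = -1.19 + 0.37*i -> [-1.19, -0.82, -0.45, -0.08, 0.29]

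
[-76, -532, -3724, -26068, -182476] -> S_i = -76*7^i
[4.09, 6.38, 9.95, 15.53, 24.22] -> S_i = 4.09*1.56^i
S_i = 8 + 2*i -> [8, 10, 12, 14, 16]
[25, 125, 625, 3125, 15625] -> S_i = 25*5^i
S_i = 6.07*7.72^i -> [6.07, 46.86, 361.76, 2792.8, 21560.45]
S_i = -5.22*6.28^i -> [-5.22, -32.78, -205.87, -1292.85, -8119.12]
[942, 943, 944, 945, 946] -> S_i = 942 + 1*i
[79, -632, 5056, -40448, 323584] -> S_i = 79*-8^i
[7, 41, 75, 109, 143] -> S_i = 7 + 34*i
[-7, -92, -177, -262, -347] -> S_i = -7 + -85*i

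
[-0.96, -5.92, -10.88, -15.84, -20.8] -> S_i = -0.96 + -4.96*i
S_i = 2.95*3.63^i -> [2.95, 10.71, 38.87, 141.1, 512.21]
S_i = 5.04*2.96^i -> [5.04, 14.92, 44.16, 130.71, 386.9]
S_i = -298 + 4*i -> [-298, -294, -290, -286, -282]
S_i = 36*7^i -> [36, 252, 1764, 12348, 86436]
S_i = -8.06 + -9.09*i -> [-8.06, -17.15, -26.24, -35.33, -44.42]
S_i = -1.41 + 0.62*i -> [-1.41, -0.79, -0.17, 0.45, 1.07]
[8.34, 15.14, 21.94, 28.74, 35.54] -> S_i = 8.34 + 6.80*i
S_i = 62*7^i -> [62, 434, 3038, 21266, 148862]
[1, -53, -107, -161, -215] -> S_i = 1 + -54*i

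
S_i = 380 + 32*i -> [380, 412, 444, 476, 508]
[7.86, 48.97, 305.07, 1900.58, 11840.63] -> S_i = 7.86*6.23^i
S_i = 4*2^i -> [4, 8, 16, 32, 64]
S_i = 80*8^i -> [80, 640, 5120, 40960, 327680]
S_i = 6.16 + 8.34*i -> [6.16, 14.5, 22.84, 31.18, 39.52]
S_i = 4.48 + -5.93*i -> [4.48, -1.45, -7.38, -13.31, -19.24]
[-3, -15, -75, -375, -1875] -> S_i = -3*5^i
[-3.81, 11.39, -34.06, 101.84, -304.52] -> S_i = -3.81*(-2.99)^i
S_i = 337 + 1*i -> [337, 338, 339, 340, 341]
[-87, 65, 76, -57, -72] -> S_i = Random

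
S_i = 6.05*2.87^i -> [6.05, 17.36, 49.83, 143.02, 410.47]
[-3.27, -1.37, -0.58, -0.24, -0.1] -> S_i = -3.27*0.42^i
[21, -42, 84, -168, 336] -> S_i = 21*-2^i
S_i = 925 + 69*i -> [925, 994, 1063, 1132, 1201]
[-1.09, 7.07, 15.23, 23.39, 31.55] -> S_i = -1.09 + 8.16*i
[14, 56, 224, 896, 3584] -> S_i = 14*4^i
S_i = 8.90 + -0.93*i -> [8.9, 7.97, 7.04, 6.11, 5.18]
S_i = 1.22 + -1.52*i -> [1.22, -0.3, -1.82, -3.34, -4.86]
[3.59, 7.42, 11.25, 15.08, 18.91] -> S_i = 3.59 + 3.83*i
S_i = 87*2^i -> [87, 174, 348, 696, 1392]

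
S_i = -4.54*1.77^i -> [-4.54, -8.04, -14.22, -25.18, -44.56]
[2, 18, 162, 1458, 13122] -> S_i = 2*9^i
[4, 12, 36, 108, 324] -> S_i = 4*3^i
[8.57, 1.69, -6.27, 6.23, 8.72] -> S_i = Random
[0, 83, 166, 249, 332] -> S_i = 0 + 83*i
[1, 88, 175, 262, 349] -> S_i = 1 + 87*i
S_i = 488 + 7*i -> [488, 495, 502, 509, 516]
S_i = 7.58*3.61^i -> [7.58, 27.36, 98.78, 356.61, 1287.35]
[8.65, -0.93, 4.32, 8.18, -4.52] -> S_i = Random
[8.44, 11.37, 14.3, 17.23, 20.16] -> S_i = 8.44 + 2.93*i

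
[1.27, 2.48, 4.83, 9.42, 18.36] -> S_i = 1.27*1.95^i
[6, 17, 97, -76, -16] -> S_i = Random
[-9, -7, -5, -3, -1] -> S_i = -9 + 2*i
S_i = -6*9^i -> [-6, -54, -486, -4374, -39366]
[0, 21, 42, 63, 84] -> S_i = 0 + 21*i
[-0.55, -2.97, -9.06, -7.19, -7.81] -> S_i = Random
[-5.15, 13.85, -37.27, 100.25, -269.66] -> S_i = -5.15*(-2.69)^i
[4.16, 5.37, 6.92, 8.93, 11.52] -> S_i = 4.16*1.29^i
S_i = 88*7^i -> [88, 616, 4312, 30184, 211288]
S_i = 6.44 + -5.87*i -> [6.44, 0.57, -5.3, -11.17, -17.04]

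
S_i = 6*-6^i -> [6, -36, 216, -1296, 7776]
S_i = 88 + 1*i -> [88, 89, 90, 91, 92]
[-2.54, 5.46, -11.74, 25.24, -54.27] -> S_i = -2.54*(-2.15)^i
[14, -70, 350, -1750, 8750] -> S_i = 14*-5^i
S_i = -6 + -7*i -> [-6, -13, -20, -27, -34]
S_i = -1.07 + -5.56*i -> [-1.07, -6.63, -12.19, -17.75, -23.31]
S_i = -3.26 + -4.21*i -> [-3.26, -7.47, -11.68, -15.89, -20.1]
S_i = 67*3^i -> [67, 201, 603, 1809, 5427]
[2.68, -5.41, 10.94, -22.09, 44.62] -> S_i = 2.68*(-2.02)^i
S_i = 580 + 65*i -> [580, 645, 710, 775, 840]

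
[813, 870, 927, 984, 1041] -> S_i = 813 + 57*i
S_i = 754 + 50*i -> [754, 804, 854, 904, 954]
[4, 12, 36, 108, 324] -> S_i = 4*3^i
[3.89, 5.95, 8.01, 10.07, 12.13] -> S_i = 3.89 + 2.06*i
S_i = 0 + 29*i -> [0, 29, 58, 87, 116]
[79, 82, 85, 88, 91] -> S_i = 79 + 3*i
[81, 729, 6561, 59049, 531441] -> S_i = 81*9^i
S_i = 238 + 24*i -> [238, 262, 286, 310, 334]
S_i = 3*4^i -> [3, 12, 48, 192, 768]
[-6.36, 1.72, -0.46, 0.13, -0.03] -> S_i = -6.36*(-0.27)^i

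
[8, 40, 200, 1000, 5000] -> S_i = 8*5^i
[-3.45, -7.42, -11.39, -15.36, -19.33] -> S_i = -3.45 + -3.97*i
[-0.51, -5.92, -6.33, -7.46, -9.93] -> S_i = Random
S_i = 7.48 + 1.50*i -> [7.48, 8.98, 10.48, 11.98, 13.48]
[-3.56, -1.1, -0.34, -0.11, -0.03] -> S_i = -3.56*0.31^i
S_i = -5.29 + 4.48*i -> [-5.29, -0.81, 3.67, 8.15, 12.63]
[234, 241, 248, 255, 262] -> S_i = 234 + 7*i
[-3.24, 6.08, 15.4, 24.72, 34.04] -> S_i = -3.24 + 9.32*i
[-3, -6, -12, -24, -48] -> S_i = -3*2^i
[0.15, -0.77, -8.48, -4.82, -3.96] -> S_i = Random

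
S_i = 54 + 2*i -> [54, 56, 58, 60, 62]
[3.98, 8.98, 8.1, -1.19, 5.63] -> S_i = Random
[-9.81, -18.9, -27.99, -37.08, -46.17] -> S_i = -9.81 + -9.09*i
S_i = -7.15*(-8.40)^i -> [-7.15, 60.06, -504.5, 4237.83, -35597.8]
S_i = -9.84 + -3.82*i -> [-9.84, -13.66, -17.48, -21.3, -25.12]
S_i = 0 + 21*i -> [0, 21, 42, 63, 84]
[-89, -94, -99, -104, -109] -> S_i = -89 + -5*i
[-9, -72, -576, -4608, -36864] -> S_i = -9*8^i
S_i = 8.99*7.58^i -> [8.99, 68.14, 516.53, 3915.32, 29678.13]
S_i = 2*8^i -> [2, 16, 128, 1024, 8192]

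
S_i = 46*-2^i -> [46, -92, 184, -368, 736]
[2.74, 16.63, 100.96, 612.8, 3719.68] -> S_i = 2.74*6.07^i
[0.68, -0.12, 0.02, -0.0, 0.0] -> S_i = 0.68*(-0.17)^i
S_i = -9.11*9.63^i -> [-9.11, -87.73, -844.83, -8135.74, -78347.21]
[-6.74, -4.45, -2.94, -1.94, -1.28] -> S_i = -6.74*0.66^i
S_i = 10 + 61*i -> [10, 71, 132, 193, 254]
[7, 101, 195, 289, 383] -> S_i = 7 + 94*i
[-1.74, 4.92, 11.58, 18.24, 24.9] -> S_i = -1.74 + 6.66*i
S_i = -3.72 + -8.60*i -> [-3.72, -12.32, -20.92, -29.52, -38.12]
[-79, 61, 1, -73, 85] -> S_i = Random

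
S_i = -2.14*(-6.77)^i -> [-2.14, 14.49, -98.08, 664.02, -4495.4]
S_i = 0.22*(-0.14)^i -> [0.22, -0.03, 0.0, -0.0, 0.0]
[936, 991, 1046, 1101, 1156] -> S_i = 936 + 55*i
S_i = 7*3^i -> [7, 21, 63, 189, 567]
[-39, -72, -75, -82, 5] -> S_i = Random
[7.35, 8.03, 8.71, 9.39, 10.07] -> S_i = 7.35 + 0.68*i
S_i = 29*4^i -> [29, 116, 464, 1856, 7424]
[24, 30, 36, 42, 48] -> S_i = 24 + 6*i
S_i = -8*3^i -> [-8, -24, -72, -216, -648]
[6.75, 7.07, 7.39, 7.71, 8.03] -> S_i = 6.75 + 0.32*i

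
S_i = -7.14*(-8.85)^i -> [-7.14, 63.19, -559.22, 4949.12, -43799.72]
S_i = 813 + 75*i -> [813, 888, 963, 1038, 1113]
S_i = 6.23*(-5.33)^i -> [6.23, -33.21, 176.99, -943.34, 5028.02]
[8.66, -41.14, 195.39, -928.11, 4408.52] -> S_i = 8.66*(-4.75)^i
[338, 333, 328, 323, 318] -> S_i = 338 + -5*i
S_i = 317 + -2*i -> [317, 315, 313, 311, 309]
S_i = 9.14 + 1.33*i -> [9.14, 10.47, 11.8, 13.13, 14.46]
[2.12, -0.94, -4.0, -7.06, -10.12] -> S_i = 2.12 + -3.06*i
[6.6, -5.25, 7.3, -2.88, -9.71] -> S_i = Random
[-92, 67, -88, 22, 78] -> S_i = Random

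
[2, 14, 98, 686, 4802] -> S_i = 2*7^i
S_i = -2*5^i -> [-2, -10, -50, -250, -1250]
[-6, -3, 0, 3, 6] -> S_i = -6 + 3*i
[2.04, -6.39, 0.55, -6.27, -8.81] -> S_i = Random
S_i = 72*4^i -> [72, 288, 1152, 4608, 18432]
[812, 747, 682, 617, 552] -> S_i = 812 + -65*i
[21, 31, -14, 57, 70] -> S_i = Random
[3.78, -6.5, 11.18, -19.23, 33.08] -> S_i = 3.78*(-1.72)^i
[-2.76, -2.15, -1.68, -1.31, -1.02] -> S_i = -2.76*0.78^i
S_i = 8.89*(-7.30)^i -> [8.89, -64.9, 473.75, -3458.36, 25246.04]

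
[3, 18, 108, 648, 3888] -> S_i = 3*6^i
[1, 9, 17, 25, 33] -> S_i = 1 + 8*i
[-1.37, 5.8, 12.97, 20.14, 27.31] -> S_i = -1.37 + 7.17*i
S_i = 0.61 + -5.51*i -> [0.61, -4.9, -10.41, -15.92, -21.43]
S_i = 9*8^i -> [9, 72, 576, 4608, 36864]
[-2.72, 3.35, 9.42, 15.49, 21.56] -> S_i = -2.72 + 6.07*i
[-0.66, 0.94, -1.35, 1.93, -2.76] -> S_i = -0.66*(-1.43)^i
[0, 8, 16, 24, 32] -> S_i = 0 + 8*i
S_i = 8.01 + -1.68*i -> [8.01, 6.33, 4.65, 2.97, 1.29]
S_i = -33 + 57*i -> [-33, 24, 81, 138, 195]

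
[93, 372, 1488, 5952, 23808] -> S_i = 93*4^i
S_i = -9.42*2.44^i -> [-9.42, -22.98, -56.08, -136.84, -333.9]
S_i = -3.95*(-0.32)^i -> [-3.95, 1.26, -0.4, 0.13, -0.04]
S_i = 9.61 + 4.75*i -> [9.61, 14.36, 19.11, 23.86, 28.61]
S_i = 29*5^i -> [29, 145, 725, 3625, 18125]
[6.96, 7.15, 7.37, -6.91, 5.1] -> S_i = Random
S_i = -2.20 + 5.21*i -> [-2.2, 3.01, 8.22, 13.43, 18.64]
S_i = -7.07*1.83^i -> [-7.07, -12.94, -23.68, -43.33, -79.29]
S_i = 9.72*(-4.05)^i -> [9.72, -39.37, 159.43, -645.7, 2615.09]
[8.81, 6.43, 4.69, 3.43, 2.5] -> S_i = 8.81*0.73^i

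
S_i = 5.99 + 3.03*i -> [5.99, 9.02, 12.05, 15.08, 18.11]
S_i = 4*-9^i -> [4, -36, 324, -2916, 26244]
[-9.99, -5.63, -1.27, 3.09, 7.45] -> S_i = -9.99 + 4.36*i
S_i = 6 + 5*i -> [6, 11, 16, 21, 26]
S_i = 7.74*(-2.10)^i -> [7.74, -16.25, 34.13, -71.68, 150.53]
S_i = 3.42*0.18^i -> [3.42, 0.62, 0.11, 0.02, 0.0]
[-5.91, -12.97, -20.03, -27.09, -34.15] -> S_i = -5.91 + -7.06*i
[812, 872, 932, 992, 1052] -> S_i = 812 + 60*i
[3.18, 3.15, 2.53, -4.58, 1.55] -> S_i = Random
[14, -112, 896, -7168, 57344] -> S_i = 14*-8^i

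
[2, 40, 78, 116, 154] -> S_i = 2 + 38*i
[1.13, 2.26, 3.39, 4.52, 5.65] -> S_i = 1.13 + 1.13*i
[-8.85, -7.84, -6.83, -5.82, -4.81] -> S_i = -8.85 + 1.01*i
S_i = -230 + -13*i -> [-230, -243, -256, -269, -282]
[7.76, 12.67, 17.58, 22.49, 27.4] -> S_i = 7.76 + 4.91*i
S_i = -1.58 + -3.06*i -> [-1.58, -4.64, -7.7, -10.76, -13.82]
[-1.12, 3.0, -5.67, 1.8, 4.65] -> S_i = Random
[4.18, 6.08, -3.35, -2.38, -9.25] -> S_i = Random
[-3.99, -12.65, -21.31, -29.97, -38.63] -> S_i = -3.99 + -8.66*i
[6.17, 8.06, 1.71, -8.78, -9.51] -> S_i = Random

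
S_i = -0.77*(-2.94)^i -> [-0.77, 2.26, -6.66, 19.57, -57.53]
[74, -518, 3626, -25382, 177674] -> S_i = 74*-7^i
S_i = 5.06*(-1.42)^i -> [5.06, -7.19, 10.2, -14.49, 20.57]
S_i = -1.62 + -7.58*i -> [-1.62, -9.2, -16.78, -24.36, -31.94]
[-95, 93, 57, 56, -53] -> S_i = Random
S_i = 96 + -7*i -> [96, 89, 82, 75, 68]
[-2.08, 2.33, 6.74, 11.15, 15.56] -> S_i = -2.08 + 4.41*i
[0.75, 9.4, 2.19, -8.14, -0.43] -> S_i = Random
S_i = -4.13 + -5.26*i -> [-4.13, -9.39, -14.65, -19.91, -25.17]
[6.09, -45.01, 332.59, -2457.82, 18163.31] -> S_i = 6.09*(-7.39)^i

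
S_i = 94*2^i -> [94, 188, 376, 752, 1504]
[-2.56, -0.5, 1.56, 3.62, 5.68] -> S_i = -2.56 + 2.06*i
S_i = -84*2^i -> [-84, -168, -336, -672, -1344]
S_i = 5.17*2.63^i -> [5.17, 13.6, 35.76, 94.05, 247.35]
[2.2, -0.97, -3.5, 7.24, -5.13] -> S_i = Random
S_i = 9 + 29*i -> [9, 38, 67, 96, 125]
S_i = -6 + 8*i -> [-6, 2, 10, 18, 26]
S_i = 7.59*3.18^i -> [7.59, 24.14, 76.75, 244.07, 776.16]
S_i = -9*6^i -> [-9, -54, -324, -1944, -11664]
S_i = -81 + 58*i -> [-81, -23, 35, 93, 151]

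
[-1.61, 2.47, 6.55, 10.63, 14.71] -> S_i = -1.61 + 4.08*i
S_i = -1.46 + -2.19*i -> [-1.46, -3.65, -5.84, -8.03, -10.22]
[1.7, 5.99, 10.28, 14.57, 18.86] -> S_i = 1.70 + 4.29*i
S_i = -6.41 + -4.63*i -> [-6.41, -11.04, -15.67, -20.3, -24.93]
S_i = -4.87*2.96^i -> [-4.87, -14.42, -42.67, -126.3, -373.85]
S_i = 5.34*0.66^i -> [5.34, 3.52, 2.33, 1.54, 1.01]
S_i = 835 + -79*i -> [835, 756, 677, 598, 519]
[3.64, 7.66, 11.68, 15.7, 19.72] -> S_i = 3.64 + 4.02*i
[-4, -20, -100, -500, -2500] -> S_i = -4*5^i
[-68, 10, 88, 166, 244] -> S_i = -68 + 78*i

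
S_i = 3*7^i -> [3, 21, 147, 1029, 7203]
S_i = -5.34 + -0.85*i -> [-5.34, -6.19, -7.04, -7.89, -8.74]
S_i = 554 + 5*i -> [554, 559, 564, 569, 574]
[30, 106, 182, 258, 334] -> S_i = 30 + 76*i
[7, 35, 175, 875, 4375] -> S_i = 7*5^i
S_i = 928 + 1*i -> [928, 929, 930, 931, 932]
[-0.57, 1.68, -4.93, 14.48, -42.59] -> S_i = -0.57*(-2.94)^i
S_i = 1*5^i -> [1, 5, 25, 125, 625]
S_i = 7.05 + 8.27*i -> [7.05, 15.32, 23.59, 31.86, 40.13]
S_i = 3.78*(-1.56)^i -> [3.78, -5.9, 9.2, -14.35, 22.39]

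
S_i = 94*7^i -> [94, 658, 4606, 32242, 225694]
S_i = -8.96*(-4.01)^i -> [-8.96, 35.93, -144.08, 577.75, -2316.78]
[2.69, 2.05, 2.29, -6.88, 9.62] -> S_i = Random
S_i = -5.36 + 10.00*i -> [-5.36, 4.64, 14.64, 24.64, 34.64]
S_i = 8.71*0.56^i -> [8.71, 4.88, 2.73, 1.53, 0.86]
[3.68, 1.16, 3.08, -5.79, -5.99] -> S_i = Random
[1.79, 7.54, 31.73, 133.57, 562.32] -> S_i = 1.79*4.21^i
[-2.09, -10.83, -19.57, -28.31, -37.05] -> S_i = -2.09 + -8.74*i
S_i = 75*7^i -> [75, 525, 3675, 25725, 180075]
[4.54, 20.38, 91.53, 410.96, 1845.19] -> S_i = 4.54*4.49^i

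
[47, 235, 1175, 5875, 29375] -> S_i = 47*5^i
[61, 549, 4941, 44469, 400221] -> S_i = 61*9^i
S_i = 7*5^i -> [7, 35, 175, 875, 4375]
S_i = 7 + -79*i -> [7, -72, -151, -230, -309]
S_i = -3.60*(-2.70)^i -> [-3.6, 9.72, -26.24, 70.86, -191.32]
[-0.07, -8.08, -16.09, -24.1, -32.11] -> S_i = -0.07 + -8.01*i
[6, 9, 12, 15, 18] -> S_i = 6 + 3*i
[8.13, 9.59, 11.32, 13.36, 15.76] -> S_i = 8.13*1.18^i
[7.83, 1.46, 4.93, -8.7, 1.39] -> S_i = Random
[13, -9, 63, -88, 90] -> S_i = Random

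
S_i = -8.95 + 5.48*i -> [-8.95, -3.47, 2.01, 7.49, 12.97]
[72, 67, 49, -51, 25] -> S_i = Random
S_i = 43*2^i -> [43, 86, 172, 344, 688]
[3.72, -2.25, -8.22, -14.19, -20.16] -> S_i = 3.72 + -5.97*i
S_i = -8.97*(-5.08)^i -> [-8.97, 45.57, -231.48, 1175.94, -5973.75]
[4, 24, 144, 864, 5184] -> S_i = 4*6^i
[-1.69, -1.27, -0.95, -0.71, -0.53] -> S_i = -1.69*0.75^i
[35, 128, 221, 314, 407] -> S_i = 35 + 93*i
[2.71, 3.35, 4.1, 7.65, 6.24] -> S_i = Random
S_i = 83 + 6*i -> [83, 89, 95, 101, 107]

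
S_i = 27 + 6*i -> [27, 33, 39, 45, 51]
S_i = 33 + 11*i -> [33, 44, 55, 66, 77]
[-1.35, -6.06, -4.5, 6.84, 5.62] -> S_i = Random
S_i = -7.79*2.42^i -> [-7.79, -18.85, -45.62, -110.4, -267.18]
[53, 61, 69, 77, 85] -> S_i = 53 + 8*i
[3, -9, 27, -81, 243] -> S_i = 3*-3^i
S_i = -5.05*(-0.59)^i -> [-5.05, 2.98, -1.76, 1.04, -0.61]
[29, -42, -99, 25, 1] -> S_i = Random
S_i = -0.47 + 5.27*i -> [-0.47, 4.8, 10.07, 15.34, 20.61]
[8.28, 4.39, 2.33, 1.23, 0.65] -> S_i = 8.28*0.53^i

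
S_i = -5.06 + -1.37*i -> [-5.06, -6.43, -7.8, -9.17, -10.54]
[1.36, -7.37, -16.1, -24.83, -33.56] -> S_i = 1.36 + -8.73*i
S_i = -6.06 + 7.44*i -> [-6.06, 1.38, 8.82, 16.26, 23.7]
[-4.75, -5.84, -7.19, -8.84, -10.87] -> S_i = -4.75*1.23^i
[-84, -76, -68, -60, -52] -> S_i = -84 + 8*i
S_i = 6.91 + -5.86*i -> [6.91, 1.05, -4.81, -10.67, -16.53]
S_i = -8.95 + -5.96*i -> [-8.95, -14.91, -20.87, -26.83, -32.79]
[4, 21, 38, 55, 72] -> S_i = 4 + 17*i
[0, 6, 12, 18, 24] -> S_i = 0 + 6*i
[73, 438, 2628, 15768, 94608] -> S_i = 73*6^i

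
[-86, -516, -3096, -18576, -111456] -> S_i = -86*6^i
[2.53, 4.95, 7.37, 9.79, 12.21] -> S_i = 2.53 + 2.42*i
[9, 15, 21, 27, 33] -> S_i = 9 + 6*i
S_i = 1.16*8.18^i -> [1.16, 9.49, 77.62, 634.92, 5193.63]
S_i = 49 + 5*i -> [49, 54, 59, 64, 69]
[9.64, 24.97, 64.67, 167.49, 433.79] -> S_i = 9.64*2.59^i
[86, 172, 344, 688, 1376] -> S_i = 86*2^i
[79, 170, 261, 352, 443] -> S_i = 79 + 91*i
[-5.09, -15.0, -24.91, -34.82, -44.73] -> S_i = -5.09 + -9.91*i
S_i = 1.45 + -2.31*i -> [1.45, -0.86, -3.17, -5.48, -7.79]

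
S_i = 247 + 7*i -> [247, 254, 261, 268, 275]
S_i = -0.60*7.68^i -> [-0.6, -4.61, -35.39, -271.79, -2087.35]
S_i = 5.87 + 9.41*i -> [5.87, 15.28, 24.69, 34.1, 43.51]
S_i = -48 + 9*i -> [-48, -39, -30, -21, -12]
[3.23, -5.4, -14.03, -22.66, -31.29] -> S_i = 3.23 + -8.63*i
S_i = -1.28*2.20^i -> [-1.28, -2.82, -6.2, -13.63, -29.98]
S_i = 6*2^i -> [6, 12, 24, 48, 96]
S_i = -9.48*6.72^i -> [-9.48, -63.71, -428.1, -2876.84, -19332.38]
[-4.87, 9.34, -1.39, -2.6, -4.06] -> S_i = Random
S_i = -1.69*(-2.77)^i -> [-1.69, 4.68, -12.97, 35.92, -99.5]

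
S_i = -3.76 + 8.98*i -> [-3.76, 5.22, 14.2, 23.18, 32.16]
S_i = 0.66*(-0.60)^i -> [0.66, -0.4, 0.24, -0.14, 0.09]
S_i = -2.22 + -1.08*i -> [-2.22, -3.3, -4.38, -5.46, -6.54]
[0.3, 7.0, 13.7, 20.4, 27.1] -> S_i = 0.30 + 6.70*i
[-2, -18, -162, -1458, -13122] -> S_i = -2*9^i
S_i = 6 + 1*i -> [6, 7, 8, 9, 10]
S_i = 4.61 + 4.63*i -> [4.61, 9.24, 13.87, 18.5, 23.13]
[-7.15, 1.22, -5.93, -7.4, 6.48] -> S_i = Random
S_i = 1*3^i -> [1, 3, 9, 27, 81]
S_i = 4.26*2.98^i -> [4.26, 12.69, 37.83, 112.73, 335.95]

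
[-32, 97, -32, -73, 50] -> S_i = Random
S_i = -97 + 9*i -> [-97, -88, -79, -70, -61]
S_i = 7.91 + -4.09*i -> [7.91, 3.82, -0.27, -4.36, -8.45]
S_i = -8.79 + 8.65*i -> [-8.79, -0.14, 8.51, 17.16, 25.81]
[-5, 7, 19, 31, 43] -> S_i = -5 + 12*i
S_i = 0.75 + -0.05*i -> [0.75, 0.7, 0.65, 0.6, 0.55]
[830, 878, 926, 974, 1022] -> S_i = 830 + 48*i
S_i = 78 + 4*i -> [78, 82, 86, 90, 94]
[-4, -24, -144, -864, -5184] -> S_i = -4*6^i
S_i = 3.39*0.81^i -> [3.39, 2.75, 2.22, 1.8, 1.46]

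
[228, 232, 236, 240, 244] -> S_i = 228 + 4*i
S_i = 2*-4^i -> [2, -8, 32, -128, 512]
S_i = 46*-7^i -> [46, -322, 2254, -15778, 110446]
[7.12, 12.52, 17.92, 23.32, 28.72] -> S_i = 7.12 + 5.40*i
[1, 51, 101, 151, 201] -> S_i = 1 + 50*i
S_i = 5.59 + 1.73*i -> [5.59, 7.32, 9.05, 10.78, 12.51]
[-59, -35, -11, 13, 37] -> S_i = -59 + 24*i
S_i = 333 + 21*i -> [333, 354, 375, 396, 417]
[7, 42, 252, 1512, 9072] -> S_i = 7*6^i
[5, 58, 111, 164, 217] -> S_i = 5 + 53*i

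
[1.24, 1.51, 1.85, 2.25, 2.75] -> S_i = 1.24*1.22^i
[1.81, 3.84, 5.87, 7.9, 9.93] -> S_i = 1.81 + 2.03*i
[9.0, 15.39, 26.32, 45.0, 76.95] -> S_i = 9.00*1.71^i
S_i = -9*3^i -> [-9, -27, -81, -243, -729]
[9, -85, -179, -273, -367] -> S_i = 9 + -94*i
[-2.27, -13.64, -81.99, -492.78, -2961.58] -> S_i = -2.27*6.01^i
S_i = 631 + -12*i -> [631, 619, 607, 595, 583]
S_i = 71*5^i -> [71, 355, 1775, 8875, 44375]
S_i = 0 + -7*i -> [0, -7, -14, -21, -28]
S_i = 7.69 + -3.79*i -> [7.69, 3.9, 0.11, -3.68, -7.47]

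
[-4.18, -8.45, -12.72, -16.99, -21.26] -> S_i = -4.18 + -4.27*i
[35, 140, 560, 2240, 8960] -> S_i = 35*4^i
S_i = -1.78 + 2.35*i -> [-1.78, 0.57, 2.92, 5.27, 7.62]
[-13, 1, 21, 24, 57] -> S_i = Random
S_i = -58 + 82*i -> [-58, 24, 106, 188, 270]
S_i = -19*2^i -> [-19, -38, -76, -152, -304]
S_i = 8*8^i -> [8, 64, 512, 4096, 32768]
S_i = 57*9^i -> [57, 513, 4617, 41553, 373977]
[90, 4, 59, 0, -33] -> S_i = Random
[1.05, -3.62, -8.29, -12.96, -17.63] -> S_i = 1.05 + -4.67*i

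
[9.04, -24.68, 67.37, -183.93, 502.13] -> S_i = 9.04*(-2.73)^i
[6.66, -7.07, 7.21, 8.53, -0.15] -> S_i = Random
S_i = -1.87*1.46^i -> [-1.87, -2.73, -3.99, -5.82, -8.5]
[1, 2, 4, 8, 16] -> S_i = 1*2^i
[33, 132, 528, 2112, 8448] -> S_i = 33*4^i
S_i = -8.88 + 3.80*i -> [-8.88, -5.08, -1.28, 2.52, 6.32]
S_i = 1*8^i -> [1, 8, 64, 512, 4096]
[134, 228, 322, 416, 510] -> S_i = 134 + 94*i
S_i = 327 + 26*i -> [327, 353, 379, 405, 431]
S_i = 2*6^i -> [2, 12, 72, 432, 2592]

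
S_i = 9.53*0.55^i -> [9.53, 5.24, 2.88, 1.59, 0.87]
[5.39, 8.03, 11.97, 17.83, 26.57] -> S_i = 5.39*1.49^i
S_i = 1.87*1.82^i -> [1.87, 3.4, 6.19, 11.27, 20.52]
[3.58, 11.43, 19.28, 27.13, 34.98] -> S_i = 3.58 + 7.85*i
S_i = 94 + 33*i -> [94, 127, 160, 193, 226]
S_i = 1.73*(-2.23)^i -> [1.73, -3.86, 8.6, -19.18, 42.78]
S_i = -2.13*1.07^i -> [-2.13, -2.28, -2.44, -2.61, -2.79]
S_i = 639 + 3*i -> [639, 642, 645, 648, 651]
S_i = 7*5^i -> [7, 35, 175, 875, 4375]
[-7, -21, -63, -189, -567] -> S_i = -7*3^i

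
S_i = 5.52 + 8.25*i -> [5.52, 13.77, 22.02, 30.27, 38.52]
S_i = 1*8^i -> [1, 8, 64, 512, 4096]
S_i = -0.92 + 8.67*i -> [-0.92, 7.75, 16.42, 25.09, 33.76]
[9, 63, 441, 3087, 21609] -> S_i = 9*7^i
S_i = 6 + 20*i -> [6, 26, 46, 66, 86]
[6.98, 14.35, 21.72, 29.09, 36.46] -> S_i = 6.98 + 7.37*i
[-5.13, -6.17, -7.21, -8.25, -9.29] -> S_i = -5.13 + -1.04*i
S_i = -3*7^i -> [-3, -21, -147, -1029, -7203]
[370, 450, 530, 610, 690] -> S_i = 370 + 80*i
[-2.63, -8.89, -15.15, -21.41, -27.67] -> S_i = -2.63 + -6.26*i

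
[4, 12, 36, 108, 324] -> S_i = 4*3^i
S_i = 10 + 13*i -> [10, 23, 36, 49, 62]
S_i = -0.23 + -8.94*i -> [-0.23, -9.17, -18.11, -27.05, -35.99]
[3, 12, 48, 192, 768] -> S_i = 3*4^i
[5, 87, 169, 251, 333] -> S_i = 5 + 82*i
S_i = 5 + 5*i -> [5, 10, 15, 20, 25]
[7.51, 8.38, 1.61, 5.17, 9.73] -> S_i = Random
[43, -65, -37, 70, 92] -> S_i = Random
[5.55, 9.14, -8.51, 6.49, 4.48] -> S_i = Random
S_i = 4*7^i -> [4, 28, 196, 1372, 9604]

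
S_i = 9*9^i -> [9, 81, 729, 6561, 59049]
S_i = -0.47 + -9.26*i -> [-0.47, -9.73, -18.99, -28.25, -37.51]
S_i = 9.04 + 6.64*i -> [9.04, 15.68, 22.32, 28.96, 35.6]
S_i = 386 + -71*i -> [386, 315, 244, 173, 102]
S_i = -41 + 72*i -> [-41, 31, 103, 175, 247]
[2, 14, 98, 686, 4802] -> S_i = 2*7^i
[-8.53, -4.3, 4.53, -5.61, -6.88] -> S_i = Random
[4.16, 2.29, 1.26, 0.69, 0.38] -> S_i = 4.16*0.55^i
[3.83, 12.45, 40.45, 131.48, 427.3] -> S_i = 3.83*3.25^i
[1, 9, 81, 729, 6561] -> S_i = 1*9^i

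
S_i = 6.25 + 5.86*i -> [6.25, 12.11, 17.97, 23.83, 29.69]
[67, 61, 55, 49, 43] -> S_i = 67 + -6*i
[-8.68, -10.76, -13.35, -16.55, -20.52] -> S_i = -8.68*1.24^i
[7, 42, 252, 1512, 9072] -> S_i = 7*6^i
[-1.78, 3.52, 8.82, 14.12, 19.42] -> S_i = -1.78 + 5.30*i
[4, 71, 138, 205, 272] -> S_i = 4 + 67*i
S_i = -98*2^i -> [-98, -196, -392, -784, -1568]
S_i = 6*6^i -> [6, 36, 216, 1296, 7776]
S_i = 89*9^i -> [89, 801, 7209, 64881, 583929]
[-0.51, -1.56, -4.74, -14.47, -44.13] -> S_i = -0.51*3.05^i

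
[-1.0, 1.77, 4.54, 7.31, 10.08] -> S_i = -1.00 + 2.77*i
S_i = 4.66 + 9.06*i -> [4.66, 13.72, 22.78, 31.84, 40.9]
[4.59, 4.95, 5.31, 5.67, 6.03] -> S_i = 4.59 + 0.36*i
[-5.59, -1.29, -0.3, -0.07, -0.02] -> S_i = -5.59*0.23^i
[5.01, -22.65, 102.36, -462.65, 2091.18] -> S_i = 5.01*(-4.52)^i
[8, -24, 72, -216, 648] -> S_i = 8*-3^i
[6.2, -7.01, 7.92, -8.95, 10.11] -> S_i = 6.20*(-1.13)^i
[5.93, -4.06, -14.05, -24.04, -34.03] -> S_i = 5.93 + -9.99*i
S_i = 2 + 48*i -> [2, 50, 98, 146, 194]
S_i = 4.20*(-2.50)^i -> [4.2, -10.5, 26.25, -65.62, 164.06]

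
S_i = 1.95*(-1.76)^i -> [1.95, -3.43, 6.04, -10.63, 18.71]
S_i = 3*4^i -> [3, 12, 48, 192, 768]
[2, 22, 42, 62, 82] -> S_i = 2 + 20*i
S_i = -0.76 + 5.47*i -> [-0.76, 4.71, 10.18, 15.65, 21.12]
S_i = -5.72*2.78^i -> [-5.72, -15.9, -44.21, -122.89, -341.65]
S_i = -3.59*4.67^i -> [-3.59, -16.77, -78.29, -365.63, -1707.5]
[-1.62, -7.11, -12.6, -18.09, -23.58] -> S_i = -1.62 + -5.49*i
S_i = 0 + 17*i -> [0, 17, 34, 51, 68]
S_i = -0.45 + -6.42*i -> [-0.45, -6.87, -13.29, -19.71, -26.13]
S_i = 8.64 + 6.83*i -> [8.64, 15.47, 22.3, 29.13, 35.96]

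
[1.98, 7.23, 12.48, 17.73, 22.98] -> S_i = 1.98 + 5.25*i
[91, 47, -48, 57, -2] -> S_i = Random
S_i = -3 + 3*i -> [-3, 0, 3, 6, 9]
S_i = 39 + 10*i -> [39, 49, 59, 69, 79]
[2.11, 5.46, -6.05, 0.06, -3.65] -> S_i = Random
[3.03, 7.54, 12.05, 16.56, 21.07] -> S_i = 3.03 + 4.51*i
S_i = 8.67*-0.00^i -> [8.67, -0.0, 0.0, -0.0, 0.0]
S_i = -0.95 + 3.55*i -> [-0.95, 2.6, 6.15, 9.7, 13.25]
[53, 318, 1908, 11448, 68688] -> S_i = 53*6^i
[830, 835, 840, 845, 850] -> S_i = 830 + 5*i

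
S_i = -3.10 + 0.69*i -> [-3.1, -2.41, -1.72, -1.03, -0.34]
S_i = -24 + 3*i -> [-24, -21, -18, -15, -12]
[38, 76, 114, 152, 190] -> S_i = 38 + 38*i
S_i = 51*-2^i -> [51, -102, 204, -408, 816]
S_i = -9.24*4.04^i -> [-9.24, -37.33, -150.81, -609.28, -2461.49]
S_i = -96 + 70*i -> [-96, -26, 44, 114, 184]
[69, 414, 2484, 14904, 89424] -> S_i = 69*6^i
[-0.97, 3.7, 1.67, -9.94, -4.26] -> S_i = Random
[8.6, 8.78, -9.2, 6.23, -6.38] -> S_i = Random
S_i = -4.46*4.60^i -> [-4.46, -20.52, -94.37, -434.12, -1996.95]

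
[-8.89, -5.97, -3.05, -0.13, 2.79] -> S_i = -8.89 + 2.92*i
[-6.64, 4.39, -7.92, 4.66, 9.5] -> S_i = Random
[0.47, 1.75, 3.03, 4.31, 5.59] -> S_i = 0.47 + 1.28*i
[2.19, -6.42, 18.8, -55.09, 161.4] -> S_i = 2.19*(-2.93)^i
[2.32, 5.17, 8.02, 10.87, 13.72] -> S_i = 2.32 + 2.85*i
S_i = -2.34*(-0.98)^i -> [-2.34, 2.29, -2.25, 2.2, -2.16]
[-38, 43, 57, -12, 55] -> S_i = Random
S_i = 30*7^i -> [30, 210, 1470, 10290, 72030]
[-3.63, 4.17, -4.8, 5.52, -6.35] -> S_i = -3.63*(-1.15)^i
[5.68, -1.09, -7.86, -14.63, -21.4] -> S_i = 5.68 + -6.77*i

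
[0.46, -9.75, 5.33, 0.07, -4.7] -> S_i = Random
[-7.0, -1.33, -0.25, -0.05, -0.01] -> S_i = -7.00*0.19^i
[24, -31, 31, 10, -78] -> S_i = Random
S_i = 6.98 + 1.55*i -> [6.98, 8.53, 10.08, 11.63, 13.18]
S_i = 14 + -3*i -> [14, 11, 8, 5, 2]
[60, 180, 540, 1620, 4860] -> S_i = 60*3^i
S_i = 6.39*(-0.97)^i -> [6.39, -6.2, 6.01, -5.83, 5.66]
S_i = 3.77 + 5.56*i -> [3.77, 9.33, 14.89, 20.45, 26.01]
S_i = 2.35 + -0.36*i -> [2.35, 1.99, 1.63, 1.27, 0.91]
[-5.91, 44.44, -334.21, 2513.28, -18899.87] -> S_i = -5.91*(-7.52)^i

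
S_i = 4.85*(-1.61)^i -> [4.85, -7.81, 12.57, -20.24, 32.59]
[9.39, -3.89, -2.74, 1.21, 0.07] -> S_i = Random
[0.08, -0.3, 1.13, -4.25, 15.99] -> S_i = 0.08*(-3.76)^i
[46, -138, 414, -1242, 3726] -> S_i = 46*-3^i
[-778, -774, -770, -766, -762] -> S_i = -778 + 4*i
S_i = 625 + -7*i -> [625, 618, 611, 604, 597]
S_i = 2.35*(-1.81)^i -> [2.35, -4.25, 7.7, -13.93, 25.22]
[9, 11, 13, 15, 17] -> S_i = 9 + 2*i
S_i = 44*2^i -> [44, 88, 176, 352, 704]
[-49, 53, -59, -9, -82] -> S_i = Random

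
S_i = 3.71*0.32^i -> [3.71, 1.19, 0.38, 0.12, 0.04]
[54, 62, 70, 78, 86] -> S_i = 54 + 8*i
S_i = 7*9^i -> [7, 63, 567, 5103, 45927]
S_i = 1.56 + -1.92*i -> [1.56, -0.36, -2.28, -4.2, -6.12]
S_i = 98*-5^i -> [98, -490, 2450, -12250, 61250]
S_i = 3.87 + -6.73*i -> [3.87, -2.86, -9.59, -16.32, -23.05]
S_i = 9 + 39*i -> [9, 48, 87, 126, 165]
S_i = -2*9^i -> [-2, -18, -162, -1458, -13122]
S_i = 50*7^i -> [50, 350, 2450, 17150, 120050]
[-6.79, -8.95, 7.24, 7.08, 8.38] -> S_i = Random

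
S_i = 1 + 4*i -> [1, 5, 9, 13, 17]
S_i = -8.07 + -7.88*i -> [-8.07, -15.95, -23.83, -31.71, -39.59]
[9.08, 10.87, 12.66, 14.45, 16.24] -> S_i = 9.08 + 1.79*i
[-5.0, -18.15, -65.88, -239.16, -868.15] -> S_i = -5.00*3.63^i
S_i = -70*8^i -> [-70, -560, -4480, -35840, -286720]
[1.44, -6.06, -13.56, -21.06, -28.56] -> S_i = 1.44 + -7.50*i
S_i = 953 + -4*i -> [953, 949, 945, 941, 937]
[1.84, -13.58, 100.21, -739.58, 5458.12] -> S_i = 1.84*(-7.38)^i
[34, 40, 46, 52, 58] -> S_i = 34 + 6*i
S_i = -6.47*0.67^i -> [-6.47, -4.33, -2.9, -1.95, -1.3]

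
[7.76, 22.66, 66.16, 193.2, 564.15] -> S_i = 7.76*2.92^i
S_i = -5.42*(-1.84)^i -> [-5.42, 9.97, -18.35, 33.76, -62.13]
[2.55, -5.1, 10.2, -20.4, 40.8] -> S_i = 2.55*(-2.00)^i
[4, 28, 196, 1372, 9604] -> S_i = 4*7^i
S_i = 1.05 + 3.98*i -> [1.05, 5.03, 9.01, 12.99, 16.97]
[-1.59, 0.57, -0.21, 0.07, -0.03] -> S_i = -1.59*(-0.36)^i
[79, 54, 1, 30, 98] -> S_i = Random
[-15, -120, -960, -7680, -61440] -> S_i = -15*8^i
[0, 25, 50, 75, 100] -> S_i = 0 + 25*i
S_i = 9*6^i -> [9, 54, 324, 1944, 11664]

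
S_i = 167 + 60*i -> [167, 227, 287, 347, 407]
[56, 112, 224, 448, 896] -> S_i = 56*2^i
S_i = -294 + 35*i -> [-294, -259, -224, -189, -154]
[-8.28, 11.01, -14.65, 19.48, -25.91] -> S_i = -8.28*(-1.33)^i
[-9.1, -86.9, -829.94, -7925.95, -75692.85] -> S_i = -9.10*9.55^i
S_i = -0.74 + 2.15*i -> [-0.74, 1.41, 3.56, 5.71, 7.86]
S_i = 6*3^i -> [6, 18, 54, 162, 486]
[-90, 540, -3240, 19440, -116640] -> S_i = -90*-6^i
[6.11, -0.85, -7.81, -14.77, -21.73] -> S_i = 6.11 + -6.96*i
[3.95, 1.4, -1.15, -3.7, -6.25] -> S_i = 3.95 + -2.55*i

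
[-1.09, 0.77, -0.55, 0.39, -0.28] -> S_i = -1.09*(-0.71)^i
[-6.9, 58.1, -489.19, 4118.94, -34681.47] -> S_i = -6.90*(-8.42)^i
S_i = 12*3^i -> [12, 36, 108, 324, 972]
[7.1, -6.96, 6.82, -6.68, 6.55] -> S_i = 7.10*(-0.98)^i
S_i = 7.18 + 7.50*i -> [7.18, 14.68, 22.18, 29.68, 37.18]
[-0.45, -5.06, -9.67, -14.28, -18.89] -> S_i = -0.45 + -4.61*i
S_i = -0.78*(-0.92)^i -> [-0.78, 0.72, -0.66, 0.61, -0.56]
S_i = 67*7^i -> [67, 469, 3283, 22981, 160867]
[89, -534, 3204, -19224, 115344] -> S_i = 89*-6^i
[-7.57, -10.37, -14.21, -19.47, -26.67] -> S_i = -7.57*1.37^i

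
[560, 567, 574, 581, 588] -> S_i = 560 + 7*i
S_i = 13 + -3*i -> [13, 10, 7, 4, 1]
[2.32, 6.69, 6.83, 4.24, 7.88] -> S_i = Random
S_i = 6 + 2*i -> [6, 8, 10, 12, 14]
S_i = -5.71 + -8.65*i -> [-5.71, -14.36, -23.01, -31.66, -40.31]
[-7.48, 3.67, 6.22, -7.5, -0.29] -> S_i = Random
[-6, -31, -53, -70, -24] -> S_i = Random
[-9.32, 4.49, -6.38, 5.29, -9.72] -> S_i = Random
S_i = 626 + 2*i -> [626, 628, 630, 632, 634]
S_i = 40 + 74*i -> [40, 114, 188, 262, 336]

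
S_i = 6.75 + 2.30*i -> [6.75, 9.05, 11.35, 13.65, 15.95]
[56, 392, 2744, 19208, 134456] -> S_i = 56*7^i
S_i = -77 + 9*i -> [-77, -68, -59, -50, -41]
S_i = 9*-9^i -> [9, -81, 729, -6561, 59049]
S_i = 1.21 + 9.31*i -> [1.21, 10.52, 19.83, 29.14, 38.45]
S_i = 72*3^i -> [72, 216, 648, 1944, 5832]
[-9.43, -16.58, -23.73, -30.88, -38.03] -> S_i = -9.43 + -7.15*i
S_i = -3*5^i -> [-3, -15, -75, -375, -1875]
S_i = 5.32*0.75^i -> [5.32, 3.99, 2.99, 2.24, 1.68]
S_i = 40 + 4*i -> [40, 44, 48, 52, 56]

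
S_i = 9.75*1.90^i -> [9.75, 18.52, 35.2, 66.88, 127.06]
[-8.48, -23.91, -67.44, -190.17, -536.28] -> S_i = -8.48*2.82^i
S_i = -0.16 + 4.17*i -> [-0.16, 4.01, 8.18, 12.35, 16.52]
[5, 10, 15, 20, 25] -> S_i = 5 + 5*i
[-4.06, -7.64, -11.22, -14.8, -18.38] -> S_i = -4.06 + -3.58*i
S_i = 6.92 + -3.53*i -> [6.92, 3.39, -0.14, -3.67, -7.2]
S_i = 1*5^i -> [1, 5, 25, 125, 625]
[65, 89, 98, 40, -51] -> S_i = Random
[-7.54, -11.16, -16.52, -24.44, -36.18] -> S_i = -7.54*1.48^i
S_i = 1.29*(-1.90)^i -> [1.29, -2.45, 4.66, -8.85, 16.81]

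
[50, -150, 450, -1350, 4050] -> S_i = 50*-3^i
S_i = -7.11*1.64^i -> [-7.11, -11.66, -19.12, -31.36, -51.43]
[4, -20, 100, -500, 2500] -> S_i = 4*-5^i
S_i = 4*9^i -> [4, 36, 324, 2916, 26244]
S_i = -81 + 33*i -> [-81, -48, -15, 18, 51]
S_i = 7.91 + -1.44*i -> [7.91, 6.47, 5.03, 3.59, 2.15]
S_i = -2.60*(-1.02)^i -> [-2.6, 2.65, -2.71, 2.76, -2.81]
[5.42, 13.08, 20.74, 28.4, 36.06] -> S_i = 5.42 + 7.66*i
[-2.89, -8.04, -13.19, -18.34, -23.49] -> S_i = -2.89 + -5.15*i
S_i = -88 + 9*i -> [-88, -79, -70, -61, -52]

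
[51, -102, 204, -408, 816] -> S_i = 51*-2^i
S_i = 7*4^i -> [7, 28, 112, 448, 1792]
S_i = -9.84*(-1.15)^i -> [-9.84, 11.32, -13.01, 14.97, -17.21]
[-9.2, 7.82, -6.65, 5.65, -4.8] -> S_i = -9.20*(-0.85)^i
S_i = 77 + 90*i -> [77, 167, 257, 347, 437]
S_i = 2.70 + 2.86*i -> [2.7, 5.56, 8.42, 11.28, 14.14]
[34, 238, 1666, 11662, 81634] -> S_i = 34*7^i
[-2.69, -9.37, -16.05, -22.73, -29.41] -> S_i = -2.69 + -6.68*i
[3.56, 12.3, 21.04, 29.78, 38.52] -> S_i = 3.56 + 8.74*i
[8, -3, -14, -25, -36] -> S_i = 8 + -11*i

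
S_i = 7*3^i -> [7, 21, 63, 189, 567]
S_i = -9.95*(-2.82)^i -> [-9.95, 28.06, -79.13, 223.14, -629.24]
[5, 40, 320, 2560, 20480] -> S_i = 5*8^i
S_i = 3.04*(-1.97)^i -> [3.04, -5.99, 11.8, -23.24, 45.79]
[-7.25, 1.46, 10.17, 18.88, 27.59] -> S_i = -7.25 + 8.71*i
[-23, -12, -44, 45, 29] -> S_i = Random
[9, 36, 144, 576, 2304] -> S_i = 9*4^i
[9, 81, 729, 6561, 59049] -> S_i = 9*9^i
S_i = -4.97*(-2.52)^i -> [-4.97, 12.52, -31.56, 79.53, -200.43]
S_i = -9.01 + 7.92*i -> [-9.01, -1.09, 6.83, 14.75, 22.67]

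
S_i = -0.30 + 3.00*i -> [-0.3, 2.7, 5.7, 8.7, 11.7]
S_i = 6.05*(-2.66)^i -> [6.05, -16.09, 42.81, -113.87, 302.89]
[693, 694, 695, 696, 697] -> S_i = 693 + 1*i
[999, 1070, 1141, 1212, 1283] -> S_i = 999 + 71*i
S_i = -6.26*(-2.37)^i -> [-6.26, 14.84, -35.16, 83.33, -197.5]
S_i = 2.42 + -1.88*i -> [2.42, 0.54, -1.34, -3.22, -5.1]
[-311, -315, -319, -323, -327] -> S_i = -311 + -4*i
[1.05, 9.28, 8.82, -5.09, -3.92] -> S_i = Random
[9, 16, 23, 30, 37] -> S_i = 9 + 7*i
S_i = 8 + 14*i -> [8, 22, 36, 50, 64]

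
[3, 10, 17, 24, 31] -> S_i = 3 + 7*i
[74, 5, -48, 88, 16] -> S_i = Random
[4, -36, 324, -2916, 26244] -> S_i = 4*-9^i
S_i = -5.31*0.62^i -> [-5.31, -3.29, -2.04, -1.27, -0.78]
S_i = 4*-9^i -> [4, -36, 324, -2916, 26244]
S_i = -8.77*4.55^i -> [-8.77, -39.9, -181.56, -826.1, -3758.77]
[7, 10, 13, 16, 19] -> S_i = 7 + 3*i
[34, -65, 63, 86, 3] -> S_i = Random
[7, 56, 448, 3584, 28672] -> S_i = 7*8^i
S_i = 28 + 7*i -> [28, 35, 42, 49, 56]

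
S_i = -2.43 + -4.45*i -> [-2.43, -6.88, -11.33, -15.78, -20.23]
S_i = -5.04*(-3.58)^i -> [-5.04, 18.04, -64.59, 231.25, -827.87]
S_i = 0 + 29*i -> [0, 29, 58, 87, 116]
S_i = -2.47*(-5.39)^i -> [-2.47, 13.31, -71.76, 386.78, -2084.74]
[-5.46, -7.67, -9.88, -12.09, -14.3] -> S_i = -5.46 + -2.21*i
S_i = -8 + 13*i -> [-8, 5, 18, 31, 44]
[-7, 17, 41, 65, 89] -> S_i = -7 + 24*i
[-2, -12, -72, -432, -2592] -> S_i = -2*6^i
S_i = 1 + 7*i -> [1, 8, 15, 22, 29]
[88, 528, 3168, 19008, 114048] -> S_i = 88*6^i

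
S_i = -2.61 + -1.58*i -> [-2.61, -4.19, -5.77, -7.35, -8.93]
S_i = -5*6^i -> [-5, -30, -180, -1080, -6480]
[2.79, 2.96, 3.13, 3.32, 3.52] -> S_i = 2.79*1.06^i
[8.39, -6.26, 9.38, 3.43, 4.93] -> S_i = Random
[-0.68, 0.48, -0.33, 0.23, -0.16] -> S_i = -0.68*(-0.70)^i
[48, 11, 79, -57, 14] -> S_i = Random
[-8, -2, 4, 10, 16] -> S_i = -8 + 6*i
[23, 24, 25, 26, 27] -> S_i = 23 + 1*i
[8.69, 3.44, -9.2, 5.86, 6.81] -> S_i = Random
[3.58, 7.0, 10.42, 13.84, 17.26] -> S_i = 3.58 + 3.42*i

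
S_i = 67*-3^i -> [67, -201, 603, -1809, 5427]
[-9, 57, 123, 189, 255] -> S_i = -9 + 66*i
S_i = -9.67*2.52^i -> [-9.67, -24.37, -61.41, -154.75, -389.97]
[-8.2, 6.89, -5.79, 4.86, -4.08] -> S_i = -8.20*(-0.84)^i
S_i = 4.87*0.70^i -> [4.87, 3.41, 2.39, 1.67, 1.17]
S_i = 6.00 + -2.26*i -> [6.0, 3.74, 1.48, -0.78, -3.04]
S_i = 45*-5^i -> [45, -225, 1125, -5625, 28125]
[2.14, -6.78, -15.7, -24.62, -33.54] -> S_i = 2.14 + -8.92*i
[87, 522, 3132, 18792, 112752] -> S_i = 87*6^i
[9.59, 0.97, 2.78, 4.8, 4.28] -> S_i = Random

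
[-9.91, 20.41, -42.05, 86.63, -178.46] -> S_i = -9.91*(-2.06)^i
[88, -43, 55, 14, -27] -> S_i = Random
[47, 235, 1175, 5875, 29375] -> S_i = 47*5^i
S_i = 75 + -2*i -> [75, 73, 71, 69, 67]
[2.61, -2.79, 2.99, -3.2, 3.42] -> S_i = 2.61*(-1.07)^i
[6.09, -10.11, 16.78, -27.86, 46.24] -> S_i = 6.09*(-1.66)^i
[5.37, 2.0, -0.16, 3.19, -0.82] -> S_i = Random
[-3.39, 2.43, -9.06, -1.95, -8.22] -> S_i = Random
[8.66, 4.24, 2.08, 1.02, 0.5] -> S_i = 8.66*0.49^i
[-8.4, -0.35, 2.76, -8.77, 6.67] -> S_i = Random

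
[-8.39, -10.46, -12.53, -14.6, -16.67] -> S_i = -8.39 + -2.07*i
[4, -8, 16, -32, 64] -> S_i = 4*-2^i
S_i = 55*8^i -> [55, 440, 3520, 28160, 225280]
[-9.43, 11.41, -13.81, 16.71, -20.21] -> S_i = -9.43*(-1.21)^i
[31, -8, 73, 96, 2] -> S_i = Random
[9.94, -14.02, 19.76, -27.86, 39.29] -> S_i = 9.94*(-1.41)^i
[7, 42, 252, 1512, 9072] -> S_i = 7*6^i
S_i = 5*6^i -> [5, 30, 180, 1080, 6480]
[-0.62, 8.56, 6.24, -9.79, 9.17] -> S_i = Random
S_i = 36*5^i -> [36, 180, 900, 4500, 22500]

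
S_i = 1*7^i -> [1, 7, 49, 343, 2401]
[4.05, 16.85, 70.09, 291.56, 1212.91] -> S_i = 4.05*4.16^i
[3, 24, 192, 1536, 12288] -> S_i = 3*8^i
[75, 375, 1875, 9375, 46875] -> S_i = 75*5^i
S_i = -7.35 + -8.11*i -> [-7.35, -15.46, -23.57, -31.68, -39.79]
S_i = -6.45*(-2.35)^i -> [-6.45, 15.16, -35.62, 83.71, -196.71]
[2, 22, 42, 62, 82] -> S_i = 2 + 20*i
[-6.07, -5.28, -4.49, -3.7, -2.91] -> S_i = -6.07 + 0.79*i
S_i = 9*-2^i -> [9, -18, 36, -72, 144]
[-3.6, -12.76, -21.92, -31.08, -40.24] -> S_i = -3.60 + -9.16*i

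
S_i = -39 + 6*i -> [-39, -33, -27, -21, -15]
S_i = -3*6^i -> [-3, -18, -108, -648, -3888]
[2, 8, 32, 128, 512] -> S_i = 2*4^i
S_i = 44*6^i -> [44, 264, 1584, 9504, 57024]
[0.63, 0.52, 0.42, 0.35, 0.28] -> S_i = 0.63*0.82^i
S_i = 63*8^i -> [63, 504, 4032, 32256, 258048]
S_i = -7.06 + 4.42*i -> [-7.06, -2.64, 1.78, 6.2, 10.62]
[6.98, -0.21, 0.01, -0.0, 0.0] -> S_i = 6.98*(-0.03)^i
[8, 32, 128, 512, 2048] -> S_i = 8*4^i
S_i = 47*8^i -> [47, 376, 3008, 24064, 192512]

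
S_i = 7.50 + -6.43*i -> [7.5, 1.07, -5.36, -11.79, -18.22]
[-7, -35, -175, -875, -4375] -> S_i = -7*5^i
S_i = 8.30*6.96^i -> [8.3, 57.77, 402.07, 2798.37, 19476.69]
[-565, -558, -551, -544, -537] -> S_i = -565 + 7*i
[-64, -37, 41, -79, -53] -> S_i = Random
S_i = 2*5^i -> [2, 10, 50, 250, 1250]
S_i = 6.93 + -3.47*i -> [6.93, 3.46, -0.01, -3.48, -6.95]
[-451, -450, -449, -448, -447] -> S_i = -451 + 1*i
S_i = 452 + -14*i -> [452, 438, 424, 410, 396]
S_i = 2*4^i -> [2, 8, 32, 128, 512]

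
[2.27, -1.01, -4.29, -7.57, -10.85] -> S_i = 2.27 + -3.28*i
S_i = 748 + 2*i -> [748, 750, 752, 754, 756]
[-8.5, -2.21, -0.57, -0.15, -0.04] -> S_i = -8.50*0.26^i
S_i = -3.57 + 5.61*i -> [-3.57, 2.04, 7.65, 13.26, 18.87]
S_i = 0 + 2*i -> [0, 2, 4, 6, 8]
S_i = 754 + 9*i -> [754, 763, 772, 781, 790]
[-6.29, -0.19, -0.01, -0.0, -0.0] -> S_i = -6.29*0.03^i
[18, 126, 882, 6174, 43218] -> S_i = 18*7^i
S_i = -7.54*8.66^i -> [-7.54, -65.3, -565.47, -4896.94, -42407.52]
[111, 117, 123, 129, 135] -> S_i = 111 + 6*i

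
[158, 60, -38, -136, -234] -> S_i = 158 + -98*i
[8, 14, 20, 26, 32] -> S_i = 8 + 6*i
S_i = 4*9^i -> [4, 36, 324, 2916, 26244]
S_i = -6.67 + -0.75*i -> [-6.67, -7.42, -8.17, -8.92, -9.67]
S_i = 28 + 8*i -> [28, 36, 44, 52, 60]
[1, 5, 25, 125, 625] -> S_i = 1*5^i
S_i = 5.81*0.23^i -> [5.81, 1.34, 0.31, 0.07, 0.02]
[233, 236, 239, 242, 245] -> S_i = 233 + 3*i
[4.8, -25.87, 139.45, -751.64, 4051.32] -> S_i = 4.80*(-5.39)^i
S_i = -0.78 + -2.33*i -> [-0.78, -3.11, -5.44, -7.77, -10.1]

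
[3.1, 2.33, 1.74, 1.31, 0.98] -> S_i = 3.10*0.75^i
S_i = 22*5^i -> [22, 110, 550, 2750, 13750]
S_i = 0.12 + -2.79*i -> [0.12, -2.67, -5.46, -8.25, -11.04]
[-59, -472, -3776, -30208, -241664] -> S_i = -59*8^i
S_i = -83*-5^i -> [-83, 415, -2075, 10375, -51875]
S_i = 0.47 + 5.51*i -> [0.47, 5.98, 11.49, 17.0, 22.51]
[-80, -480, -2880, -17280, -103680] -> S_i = -80*6^i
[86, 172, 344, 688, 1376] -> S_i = 86*2^i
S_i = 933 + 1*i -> [933, 934, 935, 936, 937]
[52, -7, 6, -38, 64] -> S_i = Random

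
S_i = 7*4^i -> [7, 28, 112, 448, 1792]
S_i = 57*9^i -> [57, 513, 4617, 41553, 373977]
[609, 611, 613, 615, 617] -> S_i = 609 + 2*i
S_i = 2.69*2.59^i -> [2.69, 6.97, 18.04, 46.74, 121.05]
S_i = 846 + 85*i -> [846, 931, 1016, 1101, 1186]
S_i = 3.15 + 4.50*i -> [3.15, 7.65, 12.15, 16.65, 21.15]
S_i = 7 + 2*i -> [7, 9, 11, 13, 15]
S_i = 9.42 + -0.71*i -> [9.42, 8.71, 8.0, 7.29, 6.58]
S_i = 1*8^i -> [1, 8, 64, 512, 4096]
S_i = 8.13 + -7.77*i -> [8.13, 0.36, -7.41, -15.18, -22.95]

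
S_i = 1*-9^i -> [1, -9, 81, -729, 6561]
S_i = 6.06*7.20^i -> [6.06, 43.63, 314.15, 2261.88, 16285.56]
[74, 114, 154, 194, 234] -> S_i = 74 + 40*i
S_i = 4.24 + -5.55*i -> [4.24, -1.31, -6.86, -12.41, -17.96]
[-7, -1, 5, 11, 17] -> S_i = -7 + 6*i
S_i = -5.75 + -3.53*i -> [-5.75, -9.28, -12.81, -16.34, -19.87]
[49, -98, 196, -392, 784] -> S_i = 49*-2^i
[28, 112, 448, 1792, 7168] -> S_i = 28*4^i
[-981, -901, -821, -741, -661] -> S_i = -981 + 80*i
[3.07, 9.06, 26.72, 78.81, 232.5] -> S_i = 3.07*2.95^i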